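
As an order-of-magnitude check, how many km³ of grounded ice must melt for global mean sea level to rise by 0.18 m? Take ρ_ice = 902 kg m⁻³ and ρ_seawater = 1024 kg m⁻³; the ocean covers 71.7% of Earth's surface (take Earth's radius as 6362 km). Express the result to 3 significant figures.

Required water volume = Δh × A = 0.18 m × 3.65×10^14 m² = 6.564×10^13 m³ = 6.564×10^4 km³.
Ice volume = water volume × ρ_w/ρ_ice = 6.564×10^4 × 1024/902 = 7.45×10^4 km³.

≈ 7.45×10^4 km³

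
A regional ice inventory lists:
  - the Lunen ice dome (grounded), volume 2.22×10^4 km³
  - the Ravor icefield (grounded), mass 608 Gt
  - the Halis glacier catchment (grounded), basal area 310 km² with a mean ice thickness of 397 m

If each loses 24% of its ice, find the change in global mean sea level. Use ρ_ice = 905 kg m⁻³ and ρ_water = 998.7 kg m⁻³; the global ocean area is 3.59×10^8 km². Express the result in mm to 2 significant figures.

Lunen: 0.24 × 2.22×10^4 km³ × (905/998.7) = 4828 km³ of water.
Ravor: 0.24 × 608 Gt = 1.459×10^14 kg; dividing by ρ_w = 998.7 kg m⁻³ gives 1.461×10^11 m³ of water.
Halis: ice volume = 310 km² × 397 m = 123.1 km³; 0.24 × 123.1 × (905/998.7) = 26.77 km³ of water.
Total added water ≈ 5.001×10^12 m³ over 3.59×10^14 m² → Δh = 0.0139 m = 14 mm.

≈ 14 mm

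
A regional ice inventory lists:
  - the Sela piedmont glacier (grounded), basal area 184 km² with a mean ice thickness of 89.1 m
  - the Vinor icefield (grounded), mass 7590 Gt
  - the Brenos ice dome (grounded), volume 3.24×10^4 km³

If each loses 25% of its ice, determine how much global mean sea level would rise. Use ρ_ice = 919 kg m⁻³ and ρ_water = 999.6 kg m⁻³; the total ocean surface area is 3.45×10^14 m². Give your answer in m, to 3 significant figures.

Sela: ice volume = 184 km² × 89.1 m = 16.39 km³; 0.25 × 16.39 × (919/999.6) = 3.768 km³ of water.
Vinor: 0.25 × 7590 Gt = 1.898×10^15 kg; dividing by ρ_w = 999.6 kg m⁻³ gives 1.898×10^12 m³ of water.
Brenos: 0.25 × 3.24×10^4 km³ × (919/999.6) = 7447 km³ of water.
Total added water ≈ 9.349×10^12 m³ over 3.45×10^14 m² → Δh = 0.0271 m.

≈ 0.0271 m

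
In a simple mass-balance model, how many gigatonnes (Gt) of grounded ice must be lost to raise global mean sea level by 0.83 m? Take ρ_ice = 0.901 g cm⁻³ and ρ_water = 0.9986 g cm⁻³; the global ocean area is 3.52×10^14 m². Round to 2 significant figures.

Required water volume = Δh × A = 0.83 m × 3.52×10^14 m² = 2.922×10^14 m³.
ρ_w = 0.9986 g cm⁻³ = 998.6 kg m⁻³, so the mass of water = 2.922×10^14 m³ × 998.6 kg m⁻³ = 2.918×10^17 kg = 2.9×10^5 Gt (and the same mass of ice, by conservation).

≈ 2.9×10^5 Gt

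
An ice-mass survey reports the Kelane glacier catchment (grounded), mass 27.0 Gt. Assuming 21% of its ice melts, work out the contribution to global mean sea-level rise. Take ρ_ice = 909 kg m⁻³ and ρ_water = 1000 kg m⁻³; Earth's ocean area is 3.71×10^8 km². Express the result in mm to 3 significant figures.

≈ 0.0153 mm

Kelane: 0.21 × 27.0 Gt = 5.670×10^12 kg; dividing by ρ_w = 1000 kg m⁻³ gives 5.670×10^9 m³ of water.
Spread over 3.71×10^14 m² of ocean, Δh = 5.670×10^9 / 3.71×10^14 = 1.53×10^-5 m = 0.0153 mm.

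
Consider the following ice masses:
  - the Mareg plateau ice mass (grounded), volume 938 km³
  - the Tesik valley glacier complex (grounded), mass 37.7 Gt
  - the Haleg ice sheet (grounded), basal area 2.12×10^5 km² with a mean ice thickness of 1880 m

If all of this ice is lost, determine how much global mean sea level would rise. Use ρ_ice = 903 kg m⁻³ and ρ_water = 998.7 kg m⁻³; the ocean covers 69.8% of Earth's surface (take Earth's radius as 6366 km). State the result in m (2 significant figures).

Mareg: 938 km³ × (903/998.7) = 848.1 km³ of water.
Tesik: 37.7 Gt = 3.770×10^13 kg; dividing by ρ_w = 998.7 kg m⁻³ gives 3.775×10^10 m³ of water.
Haleg: ice volume = 2.12×10^5 km² × 1880 m = 3.986×10^5 km³; 3.986×10^5 × (903/998.7) = 3.604×10^5 km³ of water.
Total added water ≈ 3.613×10^14 m³ over 3.55×10^14 m² → Δh = 1.02 m.

≈ 1.0 m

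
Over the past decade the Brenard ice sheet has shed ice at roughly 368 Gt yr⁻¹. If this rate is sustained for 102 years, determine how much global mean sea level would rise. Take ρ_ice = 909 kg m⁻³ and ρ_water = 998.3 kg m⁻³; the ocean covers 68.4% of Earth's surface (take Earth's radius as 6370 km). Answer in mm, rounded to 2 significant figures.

≈ 110 mm

Total mass lost = 368 Gt/yr × 102 yr = 3.754×10^4 Gt = 3.754×10^16 kg.
ρ_w = 998.3 kg m⁻³, so water volume = 3.754×10^16 / 998.3 = 3.760×10^13 m³.
Δh = 3.760×10^13 / 3.49×10^14 = 0.108 m = 110 mm.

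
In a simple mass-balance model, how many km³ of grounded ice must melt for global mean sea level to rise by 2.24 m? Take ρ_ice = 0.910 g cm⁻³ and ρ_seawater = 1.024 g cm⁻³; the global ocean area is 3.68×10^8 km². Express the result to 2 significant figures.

Required water volume = Δh × A = 2.24 m × 3.68×10^14 m² = 8.243×10^14 m³ = 8.243×10^5 km³.
Ice volume = water volume × ρ_w/ρ_ice = 8.243×10^5 × 1024/910 = 9.3×10^5 km³.

≈ 9.3×10^5 km³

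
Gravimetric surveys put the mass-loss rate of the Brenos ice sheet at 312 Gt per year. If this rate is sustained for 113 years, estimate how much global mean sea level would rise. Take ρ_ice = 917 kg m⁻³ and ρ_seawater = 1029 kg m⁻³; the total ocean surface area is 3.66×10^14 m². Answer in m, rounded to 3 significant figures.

Total mass lost = 312 Gt/yr × 113 yr = 3.526×10^4 Gt = 3.526×10^16 kg.
ρ_w = 1029 kg m⁻³, so water volume = 3.526×10^16 / 1029 = 3.426×10^13 m³.
Δh = 3.426×10^13 / 3.66×10^14 = 0.0936 m.

≈ 0.0936 m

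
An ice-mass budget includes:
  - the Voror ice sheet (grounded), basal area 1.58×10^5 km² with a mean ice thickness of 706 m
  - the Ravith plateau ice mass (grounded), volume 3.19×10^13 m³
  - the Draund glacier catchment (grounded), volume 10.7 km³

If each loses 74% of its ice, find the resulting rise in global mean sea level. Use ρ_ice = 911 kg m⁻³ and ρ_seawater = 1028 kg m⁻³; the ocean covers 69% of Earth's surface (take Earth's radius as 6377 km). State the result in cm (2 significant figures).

Voror: ice volume = 1.58×10^5 km² × 706 m = 1.115×10^5 km³; 0.74 × 1.115×10^5 × (911/1028) = 7.315×10^4 km³ of water.
Ravith: 0.74 × 3.19×10^13 m³ × (911/1028) = 2.092×10^13 m³ of water.
Draund: 0.74 × 10.7 km³ × (911/1028) = 7.017 km³ of water.
Total added water ≈ 9.408×10^13 m³ over 3.53×10^14 m² → Δh = 0.267 m = 27 cm.

≈ 27 cm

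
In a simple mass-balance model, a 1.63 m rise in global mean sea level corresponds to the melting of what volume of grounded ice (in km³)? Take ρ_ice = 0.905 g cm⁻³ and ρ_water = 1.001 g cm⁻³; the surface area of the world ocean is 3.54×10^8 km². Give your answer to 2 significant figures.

≈ 6.4×10^5 km³

Required water volume = Δh × A = 1.63 m × 3.54×10^14 m² = 5.770×10^14 m³ = 5.770×10^5 km³.
Ice volume = water volume × ρ_w/ρ_ice = 5.770×10^5 × 1001/905 = 6.4×10^5 km³.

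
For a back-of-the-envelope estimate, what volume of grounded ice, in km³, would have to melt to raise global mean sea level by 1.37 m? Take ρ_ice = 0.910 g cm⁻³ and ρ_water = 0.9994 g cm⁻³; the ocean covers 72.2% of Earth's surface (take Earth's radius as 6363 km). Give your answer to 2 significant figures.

Required water volume = Δh × A = 1.37 m × 3.67×10^14 m² = 5.033×10^14 m³ = 5.033×10^5 km³.
Ice volume = water volume × ρ_w/ρ_ice = 5.033×10^5 × 999.4/910 = 5.5×10^5 km³.

≈ 5.5×10^5 km³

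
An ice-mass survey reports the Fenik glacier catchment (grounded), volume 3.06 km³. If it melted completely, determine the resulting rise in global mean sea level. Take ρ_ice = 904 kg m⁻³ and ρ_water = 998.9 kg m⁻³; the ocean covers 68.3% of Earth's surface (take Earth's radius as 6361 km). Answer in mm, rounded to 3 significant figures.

Fenik: 3.06 km³ × (904/998.9) = 2.769 km³ of water.
Spread over 3.47×10^14 m² of ocean, Δh = 2.769×10^9 / 3.47×10^14 = 7.97×10^-6 m = 7.97×10^-3 mm.

≈ 7.97×10^-3 mm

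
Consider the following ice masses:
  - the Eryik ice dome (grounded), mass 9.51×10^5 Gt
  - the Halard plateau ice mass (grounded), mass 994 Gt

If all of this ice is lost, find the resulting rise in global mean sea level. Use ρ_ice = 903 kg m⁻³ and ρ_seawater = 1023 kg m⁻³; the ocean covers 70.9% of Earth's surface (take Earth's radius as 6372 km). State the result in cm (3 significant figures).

Eryik: 9.51×10^5 Gt = 9.510×10^17 kg; dividing by ρ_w = 1023 kg m⁻³ gives 9.296×10^14 m³ of water.
Halard: 994 Gt = 9.940×10^14 kg; dividing by ρ_w = 1023 kg m⁻³ gives 9.717×10^11 m³ of water.
Total added water ≈ 9.306×10^14 m³ over 3.62×10^14 m² → Δh = 2.57 m = 257 cm.

≈ 257 cm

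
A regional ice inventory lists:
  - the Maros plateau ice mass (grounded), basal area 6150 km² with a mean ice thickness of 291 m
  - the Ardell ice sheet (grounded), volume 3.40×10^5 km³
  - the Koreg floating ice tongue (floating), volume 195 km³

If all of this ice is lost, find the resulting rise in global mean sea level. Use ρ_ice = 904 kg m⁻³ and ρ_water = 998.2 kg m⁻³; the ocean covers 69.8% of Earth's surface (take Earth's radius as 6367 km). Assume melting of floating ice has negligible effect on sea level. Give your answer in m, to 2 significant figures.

≈ 0.87 m

Maros: ice volume = 6150 km² × 291 m = 1790 km³; 1790 × (904/998.2) = 1621 km³ of water.
Ardell: 3.40×10^5 km³ × (904/998.2) = 3.079×10^5 km³ of water.
The Koreg floating ice tongue is floating and already displaces its own weight of water, so its melt adds essentially nothing to sea level.
Total added water ≈ 3.095×10^14 m³ over 3.56×10^14 m² → Δh = 0.871 m.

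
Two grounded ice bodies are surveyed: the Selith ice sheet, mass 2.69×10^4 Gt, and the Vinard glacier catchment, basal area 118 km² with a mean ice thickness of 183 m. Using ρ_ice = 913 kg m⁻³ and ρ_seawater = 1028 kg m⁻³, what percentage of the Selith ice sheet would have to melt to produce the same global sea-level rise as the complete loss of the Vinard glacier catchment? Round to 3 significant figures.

≈ 0.0733 %

Equal sea-level rise means equal mass of meltwater, i.e. equal mass of ice lost.
Ice mass of Vinard: 1.972×10^13 kg; ice mass of Selith: 2.690×10^16 kg.
Fraction required = 1.972×10^13 / 2.690×10^16 = 7.33×10^-4 → 0.0733 %.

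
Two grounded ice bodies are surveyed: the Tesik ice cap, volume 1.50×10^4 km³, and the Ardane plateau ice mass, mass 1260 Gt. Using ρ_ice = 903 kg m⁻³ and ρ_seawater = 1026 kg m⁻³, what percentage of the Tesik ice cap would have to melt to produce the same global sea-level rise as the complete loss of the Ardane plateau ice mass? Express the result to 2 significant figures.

Equal sea-level rise means equal mass of meltwater, i.e. equal mass of ice lost.
Ice mass of Ardane: 1.260×10^15 kg; ice mass of Tesik: 1.354×10^16 kg.
Fraction required = 1.260×10^15 / 1.354×10^16 = 0.0930 → 9.3 %.

≈ 9.3 %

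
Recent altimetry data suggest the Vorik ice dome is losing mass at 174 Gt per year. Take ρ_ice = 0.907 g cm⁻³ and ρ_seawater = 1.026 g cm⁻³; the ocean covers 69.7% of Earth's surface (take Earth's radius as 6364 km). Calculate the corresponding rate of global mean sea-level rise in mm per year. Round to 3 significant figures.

≈ 0.478 mm/yr

ρ_w = 1.026 g cm⁻³ = 1026 kg m⁻³. Annual water volume added = 174 Gt / ρ_w = 1.740×10^14 kg / 1026 kg m⁻³ = 1.696×10^11 m³.
Δh per year = 1.696×10^11 / 3.55×10^14 = 4.78×10^-4 m = 0.478 mm.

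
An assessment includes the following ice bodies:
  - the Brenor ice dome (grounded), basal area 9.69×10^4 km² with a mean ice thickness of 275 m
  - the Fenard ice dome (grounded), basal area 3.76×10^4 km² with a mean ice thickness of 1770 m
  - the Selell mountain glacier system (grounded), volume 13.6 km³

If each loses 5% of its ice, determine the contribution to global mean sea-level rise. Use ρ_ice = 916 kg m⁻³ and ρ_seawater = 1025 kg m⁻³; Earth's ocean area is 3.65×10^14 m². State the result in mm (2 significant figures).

≈ 11 mm

Brenor: ice volume = 9.69×10^4 km² × 275 m = 2.665×10^4 km³; 0.05 × 2.665×10^4 × (916/1025) = 1191 km³ of water.
Fenard: ice volume = 3.76×10^4 km² × 1770 m = 6.655×10^4 km³; 0.05 × 6.655×10^4 × (916/1025) = 2974 km³ of water.
Selell: 0.05 × 13.6 km³ × (916/1025) = 0.6077 km³ of water.
Total added water ≈ 4.165×10^12 m³ over 3.65×10^14 m² → Δh = 0.0114 m = 11 mm.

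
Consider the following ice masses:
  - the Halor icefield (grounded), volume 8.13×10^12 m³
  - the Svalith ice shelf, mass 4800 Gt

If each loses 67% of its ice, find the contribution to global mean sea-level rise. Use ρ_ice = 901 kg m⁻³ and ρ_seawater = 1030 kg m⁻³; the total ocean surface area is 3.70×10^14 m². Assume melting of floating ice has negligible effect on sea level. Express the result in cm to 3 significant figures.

≈ 1.29 cm

Halor: 0.67 × 8.13×10^12 m³ × (901/1030) = 4.765×10^12 m³ of water.
The Svalith ice shelf is floating and already displaces its own weight of water, so its melt adds essentially nothing to sea level.
Total added water ≈ 4.765×10^12 m³ over 3.70×10^14 m² → Δh = 0.0129 m = 1.29 cm.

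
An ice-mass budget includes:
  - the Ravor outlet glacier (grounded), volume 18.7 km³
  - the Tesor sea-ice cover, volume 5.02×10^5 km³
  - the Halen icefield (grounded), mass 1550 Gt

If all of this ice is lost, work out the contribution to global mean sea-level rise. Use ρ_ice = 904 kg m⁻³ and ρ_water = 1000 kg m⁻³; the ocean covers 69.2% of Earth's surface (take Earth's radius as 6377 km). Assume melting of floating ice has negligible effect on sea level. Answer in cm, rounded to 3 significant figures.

Ravor: 18.7 km³ × (904/1000) = 16.90 km³ of water.
The Tesor sea-ice cover is floating and already displaces its own weight of water, so its melt adds essentially nothing to sea level.
Halen: 1550 Gt = 1.550×10^15 kg; dividing by ρ_w = 1000 kg m⁻³ gives 1.550×10^12 m³ of water.
Total added water ≈ 1.567×10^12 m³ over 3.54×10^14 m² → Δh = 4.43×10^-3 m = 0.443 cm.

≈ 0.443 cm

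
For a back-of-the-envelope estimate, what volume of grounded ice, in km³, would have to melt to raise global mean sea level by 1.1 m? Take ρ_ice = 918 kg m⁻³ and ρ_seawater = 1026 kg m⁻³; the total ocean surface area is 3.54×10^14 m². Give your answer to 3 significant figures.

≈ 4.35×10^5 km³

Required water volume = Δh × A = 1.1 m × 3.54×10^14 m² = 3.894×10^14 m³ = 3.894×10^5 km³.
Ice volume = water volume × ρ_w/ρ_ice = 3.894×10^5 × 1026/918 = 4.35×10^5 km³.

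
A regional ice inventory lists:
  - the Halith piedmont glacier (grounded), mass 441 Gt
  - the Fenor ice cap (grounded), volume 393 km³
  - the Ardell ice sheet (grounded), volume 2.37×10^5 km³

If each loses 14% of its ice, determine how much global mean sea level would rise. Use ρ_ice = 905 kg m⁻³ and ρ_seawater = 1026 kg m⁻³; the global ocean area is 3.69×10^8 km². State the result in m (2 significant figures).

≈ 0.080 m

Halith: 0.14 × 441 Gt = 6.174×10^13 kg; dividing by ρ_w = 1026 kg m⁻³ gives 6.018×10^10 m³ of water.
Fenor: 0.14 × 393 km³ × (905/1026) = 48.53 km³ of water.
Ardell: 0.14 × 2.37×10^5 km³ × (905/1026) = 2.927×10^4 km³ of water.
Total added water ≈ 2.938×10^13 m³ over 3.69×10^14 m² → Δh = 0.0796 m.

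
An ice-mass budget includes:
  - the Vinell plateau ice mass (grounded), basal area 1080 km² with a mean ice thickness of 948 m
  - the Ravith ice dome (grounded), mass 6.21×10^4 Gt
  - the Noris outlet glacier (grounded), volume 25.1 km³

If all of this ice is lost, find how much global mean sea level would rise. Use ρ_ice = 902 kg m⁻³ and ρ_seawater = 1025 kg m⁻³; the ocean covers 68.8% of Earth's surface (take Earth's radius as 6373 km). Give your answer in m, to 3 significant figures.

≈ 0.175 m

Vinell: ice volume = 1080 km² × 948 m = 1024 km³; 1024 × (902/1025) = 901.0 km³ of water.
Ravith: 6.21×10^4 Gt = 6.210×10^16 kg; dividing by ρ_w = 1025 kg m⁻³ gives 6.059×10^13 m³ of water.
Noris: 25.1 km³ × (902/1025) = 22.09 km³ of water.
Total added water ≈ 6.151×10^13 m³ over 3.51×10^14 m² → Δh = 0.175 m.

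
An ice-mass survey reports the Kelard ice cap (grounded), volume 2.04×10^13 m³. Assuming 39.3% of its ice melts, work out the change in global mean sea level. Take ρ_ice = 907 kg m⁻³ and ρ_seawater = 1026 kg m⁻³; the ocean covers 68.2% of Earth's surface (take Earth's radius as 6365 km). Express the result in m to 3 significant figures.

≈ 0.0204 m

Kelard: 0.393 × 2.04×10^13 m³ × (907/1026) = 7.087×10^12 m³ of water.
Spread over 3.47×10^14 m² of ocean, Δh = 7.087×10^12 / 3.47×10^14 = 0.0204 m.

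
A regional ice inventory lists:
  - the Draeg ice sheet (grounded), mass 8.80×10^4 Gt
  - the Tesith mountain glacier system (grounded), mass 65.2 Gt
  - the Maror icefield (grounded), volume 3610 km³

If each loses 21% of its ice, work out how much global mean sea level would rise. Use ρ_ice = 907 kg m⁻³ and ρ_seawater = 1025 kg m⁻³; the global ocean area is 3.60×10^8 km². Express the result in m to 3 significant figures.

≈ 0.0520 m

Draeg: 0.21 × 8.80×10^4 Gt = 1.848×10^16 kg; dividing by ρ_w = 1025 kg m⁻³ gives 1.803×10^13 m³ of water.
Tesith: 0.21 × 65.2 Gt = 1.369×10^13 kg; dividing by ρ_w = 1025 kg m⁻³ gives 1.336×10^10 m³ of water.
Maror: 0.21 × 3610 km³ × (907/1025) = 670.8 km³ of water.
Total added water ≈ 1.871×10^13 m³ over 3.60×10^14 m² → Δh = 0.0520 m.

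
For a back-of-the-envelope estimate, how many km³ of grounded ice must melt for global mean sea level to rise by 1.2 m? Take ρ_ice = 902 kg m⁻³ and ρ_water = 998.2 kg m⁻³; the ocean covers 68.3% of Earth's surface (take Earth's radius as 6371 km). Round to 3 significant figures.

Required water volume = Δh × A = 1.2 m × 3.48×10^14 m² = 4.180×10^14 m³ = 4.180×10^5 km³.
Ice volume = water volume × ρ_w/ρ_ice = 4.180×10^5 × 998.2/902 = 4.63×10^5 km³.

≈ 4.63×10^5 km³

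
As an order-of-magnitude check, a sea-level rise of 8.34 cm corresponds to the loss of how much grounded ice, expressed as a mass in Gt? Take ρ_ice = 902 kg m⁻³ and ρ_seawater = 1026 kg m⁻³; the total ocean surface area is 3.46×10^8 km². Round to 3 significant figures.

≈ 2.96×10^4 Gt

Required water volume = Δh × A = 0.0834 m × 3.46×10^14 m² = 2.886×10^13 m³.
ρ_w = 1026 kg m⁻³, so the mass of water = 2.886×10^13 m³ × 1026 kg m⁻³ = 2.961×10^16 kg = 2.96×10^4 Gt (and the same mass of ice, by conservation).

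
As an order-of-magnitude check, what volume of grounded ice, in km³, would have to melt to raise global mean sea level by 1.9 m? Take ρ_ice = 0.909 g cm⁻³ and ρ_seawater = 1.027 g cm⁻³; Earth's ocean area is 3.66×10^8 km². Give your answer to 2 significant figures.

Required water volume = Δh × A = 1.9 m × 3.66×10^14 m² = 6.954×10^14 m³ = 6.954×10^5 km³.
Ice volume = water volume × ρ_w/ρ_ice = 6.954×10^5 × 1027/909 = 7.9×10^5 km³.

≈ 7.9×10^5 km³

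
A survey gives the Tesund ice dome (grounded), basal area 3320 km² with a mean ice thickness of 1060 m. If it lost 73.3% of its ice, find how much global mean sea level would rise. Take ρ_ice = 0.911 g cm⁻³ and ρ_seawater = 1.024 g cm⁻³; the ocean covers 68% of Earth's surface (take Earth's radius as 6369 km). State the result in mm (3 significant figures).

Tesund: ice volume = 3320 km² × 1060 m = 3519 km³; 0.733 × 3519 × (911/1024) = 2295 km³ of water.
Spread over 3.47×10^14 m² of ocean, Δh = 2.295×10^12 / 3.47×10^14 = 6.62×10^-3 m = 6.62 mm.

≈ 6.62 mm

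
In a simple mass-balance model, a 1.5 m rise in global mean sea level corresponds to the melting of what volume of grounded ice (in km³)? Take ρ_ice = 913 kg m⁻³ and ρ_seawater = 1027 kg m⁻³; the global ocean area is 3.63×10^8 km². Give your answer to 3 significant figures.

Required water volume = Δh × A = 1.5 m × 3.63×10^14 m² = 5.445×10^14 m³ = 5.445×10^5 km³.
Ice volume = water volume × ρ_w/ρ_ice = 5.445×10^5 × 1027/913 = 6.12×10^5 km³.

≈ 6.12×10^5 km³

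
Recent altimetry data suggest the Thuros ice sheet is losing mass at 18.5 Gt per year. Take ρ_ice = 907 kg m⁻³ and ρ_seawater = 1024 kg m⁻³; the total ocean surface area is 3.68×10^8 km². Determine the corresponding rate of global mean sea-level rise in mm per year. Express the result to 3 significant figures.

ρ_w = 1024 kg m⁻³. Annual water volume added = 18.5 Gt / ρ_w = 1.850×10^13 kg / 1024 kg m⁻³ = 1.807×10^10 m³.
Δh per year = 1.807×10^10 / 3.68×10^14 = 4.91×10^-5 m = 0.0491 mm.

≈ 0.0491 mm/yr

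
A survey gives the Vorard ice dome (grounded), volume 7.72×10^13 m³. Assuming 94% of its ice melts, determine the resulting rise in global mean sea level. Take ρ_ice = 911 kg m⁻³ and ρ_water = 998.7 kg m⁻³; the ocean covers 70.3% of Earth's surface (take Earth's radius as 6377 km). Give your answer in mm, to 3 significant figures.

≈ 184 mm

Vorard: 0.94 × 7.72×10^13 m³ × (911/998.7) = 6.620×10^13 m³ of water.
Spread over 3.59×10^14 m² of ocean, Δh = 6.620×10^13 / 3.59×10^14 = 0.184 m = 184 mm.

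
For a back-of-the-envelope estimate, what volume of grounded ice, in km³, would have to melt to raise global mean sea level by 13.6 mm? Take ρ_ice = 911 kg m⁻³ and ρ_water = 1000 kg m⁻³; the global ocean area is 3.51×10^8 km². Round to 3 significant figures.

Required water volume = Δh × A = 0.0136 m × 3.51×10^14 m² = 4.774×10^12 m³ = 4774 km³.
Ice volume = water volume × ρ_w/ρ_ice = 4774 × 1000/911 = 5240 km³.

≈ 5240 km³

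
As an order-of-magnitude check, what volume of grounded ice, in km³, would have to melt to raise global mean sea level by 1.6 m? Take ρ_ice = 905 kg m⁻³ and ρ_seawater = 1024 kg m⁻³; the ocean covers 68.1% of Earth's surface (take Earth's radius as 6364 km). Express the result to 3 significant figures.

Required water volume = Δh × A = 1.6 m × 3.47×10^14 m² = 5.545×10^14 m³ = 5.545×10^5 km³.
Ice volume = water volume × ρ_w/ρ_ice = 5.545×10^5 × 1024/905 = 6.27×10^5 km³.

≈ 6.27×10^5 km³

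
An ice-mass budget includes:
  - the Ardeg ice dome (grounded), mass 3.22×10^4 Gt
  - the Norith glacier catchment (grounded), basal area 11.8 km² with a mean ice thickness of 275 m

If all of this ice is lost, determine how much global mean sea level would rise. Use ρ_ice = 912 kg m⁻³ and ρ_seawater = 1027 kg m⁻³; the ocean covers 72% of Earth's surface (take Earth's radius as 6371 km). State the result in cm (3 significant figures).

Ardeg: 3.22×10^4 Gt = 3.220×10^16 kg; dividing by ρ_w = 1027 kg m⁻³ gives 3.135×10^13 m³ of water.
Norith: ice volume = 11.8 km² × 275 m = 3.245 km³; 3.245 × (912/1027) = 2.882 km³ of water.
Total added water ≈ 3.136×10^13 m³ over 3.67×10^14 m² → Δh = 0.0854 m = 8.54 cm.

≈ 8.54 cm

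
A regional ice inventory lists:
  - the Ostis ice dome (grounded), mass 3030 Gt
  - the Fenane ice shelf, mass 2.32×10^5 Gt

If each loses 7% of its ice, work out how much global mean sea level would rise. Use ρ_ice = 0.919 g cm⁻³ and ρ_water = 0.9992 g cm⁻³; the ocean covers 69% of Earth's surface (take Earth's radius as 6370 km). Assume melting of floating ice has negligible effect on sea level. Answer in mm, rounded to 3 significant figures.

Ostis: 0.07 × 3030 Gt = 2.121×10^14 kg; dividing by ρ_w = 0.9992 g cm⁻³ = 999.2 kg m⁻³ gives 2.123×10^11 m³ of water.
The Fenane ice shelf is floating and already displaces its own weight of water, so its melt adds essentially nothing to sea level.
Total added water ≈ 2.123×10^11 m³ over 3.52×10^14 m² → Δh = 6.03×10^-4 m = 0.603 mm.

≈ 0.603 mm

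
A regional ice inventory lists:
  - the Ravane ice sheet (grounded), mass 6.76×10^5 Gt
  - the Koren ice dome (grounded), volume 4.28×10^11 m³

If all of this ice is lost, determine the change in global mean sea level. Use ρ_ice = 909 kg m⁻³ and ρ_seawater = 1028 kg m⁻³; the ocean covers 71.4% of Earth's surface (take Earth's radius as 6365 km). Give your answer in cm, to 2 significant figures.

≈ 180 cm

Ravane: 6.76×10^5 Gt = 6.760×10^17 kg; dividing by ρ_w = 1028 kg m⁻³ gives 6.576×10^14 m³ of water.
Koren: 4.28×10^11 m³ × (909/1028) = 3.785×10^11 m³ of water.
Total added water ≈ 6.580×10^14 m³ over 3.64×10^14 m² → Δh = 1.81 m = 180 cm.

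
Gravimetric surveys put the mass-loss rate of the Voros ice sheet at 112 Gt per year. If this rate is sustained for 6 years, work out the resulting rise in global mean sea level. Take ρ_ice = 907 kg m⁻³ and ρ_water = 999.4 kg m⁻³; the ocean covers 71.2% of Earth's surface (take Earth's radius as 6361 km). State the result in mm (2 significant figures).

Total mass lost = 112 Gt/yr × 6 yr = 672.0 Gt = 6.720×10^14 kg.
ρ_w = 999.4 kg m⁻³, so water volume = 6.720×10^14 / 999.4 = 6.724×10^11 m³.
Δh = 6.724×10^11 / 3.62×10^14 = 1.86×10^-3 m = 1.9 mm.

≈ 1.9 mm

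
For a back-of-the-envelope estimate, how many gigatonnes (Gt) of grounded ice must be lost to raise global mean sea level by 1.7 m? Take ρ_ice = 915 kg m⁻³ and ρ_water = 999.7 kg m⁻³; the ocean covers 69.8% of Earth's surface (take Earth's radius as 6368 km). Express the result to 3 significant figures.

Required water volume = Δh × A = 1.7 m × 3.56×10^14 m² = 6.047×10^14 m³.
ρ_w = 999.7 kg m⁻³, so the mass of water = 6.047×10^14 m³ × 999.7 kg m⁻³ = 6.045×10^17 kg = 6.04×10^5 Gt (and the same mass of ice, by conservation).

≈ 6.04×10^5 Gt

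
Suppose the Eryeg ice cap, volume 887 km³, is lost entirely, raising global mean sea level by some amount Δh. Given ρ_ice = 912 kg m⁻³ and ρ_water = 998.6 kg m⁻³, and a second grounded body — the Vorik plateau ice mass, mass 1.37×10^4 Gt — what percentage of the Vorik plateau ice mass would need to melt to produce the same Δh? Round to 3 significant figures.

Equal sea-level rise means equal mass of meltwater, i.e. equal mass of ice lost.
Ice mass of Eryeg: 8.089×10^14 kg; ice mass of Vorik: 1.370×10^16 kg.
Fraction required = 8.089×10^14 / 1.370×10^16 = 0.0590 → 5.90 %.

≈ 5.90 %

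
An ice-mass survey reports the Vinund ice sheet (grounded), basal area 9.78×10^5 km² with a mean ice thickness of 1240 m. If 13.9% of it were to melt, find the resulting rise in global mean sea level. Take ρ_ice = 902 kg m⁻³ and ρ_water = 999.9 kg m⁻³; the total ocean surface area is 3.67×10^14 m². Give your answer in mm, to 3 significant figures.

≈ 414 mm

Vinund: ice volume = 9.78×10^5 km² × 1240 m = 1.213×10^6 km³; 0.139 × 1.213×10^6 × (902/999.9) = 1.521×10^5 km³ of water.
Spread over 3.67×10^14 m² of ocean, Δh = 1.521×10^14 / 3.67×10^14 = 0.414 m = 414 mm.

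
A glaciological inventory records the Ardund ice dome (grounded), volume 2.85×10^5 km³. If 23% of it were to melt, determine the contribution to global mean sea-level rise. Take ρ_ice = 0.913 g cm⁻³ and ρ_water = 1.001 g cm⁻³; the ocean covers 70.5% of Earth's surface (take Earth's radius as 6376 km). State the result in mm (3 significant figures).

≈ 166 mm

Ardund: 0.23 × 2.85×10^5 km³ × (913/1001) = 5.979×10^4 km³ of water.
Spread over 3.60×10^14 m² of ocean, Δh = 5.979×10^13 / 3.60×10^14 = 0.166 m = 166 mm.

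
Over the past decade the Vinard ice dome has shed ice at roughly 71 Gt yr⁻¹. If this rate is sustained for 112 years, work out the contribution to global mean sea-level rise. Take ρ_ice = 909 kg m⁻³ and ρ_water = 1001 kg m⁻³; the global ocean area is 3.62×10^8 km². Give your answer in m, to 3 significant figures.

Total mass lost = 71 Gt/yr × 112 yr = 7952 Gt = 7.952×10^15 kg.
ρ_w = 1001 kg m⁻³, so water volume = 7.952×10^15 / 1001 = 7.944×10^12 m³.
Δh = 7.944×10^12 / 3.62×10^14 = 0.0219 m.

≈ 0.0219 m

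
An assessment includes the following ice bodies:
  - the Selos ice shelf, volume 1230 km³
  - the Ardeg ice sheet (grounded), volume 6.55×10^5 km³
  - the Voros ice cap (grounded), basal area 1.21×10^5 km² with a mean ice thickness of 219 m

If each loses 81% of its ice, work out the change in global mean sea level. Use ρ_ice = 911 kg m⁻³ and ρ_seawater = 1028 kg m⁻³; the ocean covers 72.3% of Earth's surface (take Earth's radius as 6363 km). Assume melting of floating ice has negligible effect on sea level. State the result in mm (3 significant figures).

The Selos ice shelf is floating and already displaces its own weight of water, so its melt adds essentially nothing to sea level.
Ardeg: 0.81 × 6.55×10^5 km³ × (911/1028) = 4.702×10^5 km³ of water.
Voros: ice volume = 1.21×10^5 km² × 219 m = 2.650×10^4 km³; 0.81 × 2.650×10^4 × (911/1028) = 1.902×10^4 km³ of water.
Total added water ≈ 4.892×10^14 m³ over 3.68×10^14 m² → Δh = 1.33 m = 1330 mm.

≈ 1330 mm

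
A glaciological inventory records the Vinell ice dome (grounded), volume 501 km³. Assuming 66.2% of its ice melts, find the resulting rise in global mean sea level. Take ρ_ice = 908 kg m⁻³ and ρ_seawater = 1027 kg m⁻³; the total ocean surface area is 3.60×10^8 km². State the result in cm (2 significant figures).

≈ 0.081 cm

Vinell: 0.662 × 501 km³ × (908/1027) = 293.2 km³ of water.
Spread over 3.60×10^14 m² of ocean, Δh = 2.932×10^11 / 3.60×10^14 = 8.15×10^-4 m = 0.081 cm.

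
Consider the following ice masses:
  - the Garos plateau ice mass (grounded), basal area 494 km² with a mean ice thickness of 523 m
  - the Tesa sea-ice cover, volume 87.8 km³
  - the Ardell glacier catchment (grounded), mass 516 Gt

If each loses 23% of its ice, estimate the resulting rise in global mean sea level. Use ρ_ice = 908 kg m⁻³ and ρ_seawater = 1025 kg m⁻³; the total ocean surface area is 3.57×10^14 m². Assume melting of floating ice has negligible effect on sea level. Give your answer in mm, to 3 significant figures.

≈ 0.472 mm

Garos: ice volume = 494 km² × 523 m = 258.4 km³; 0.23 × 258.4 × (908/1025) = 52.64 km³ of water.
The Tesa sea-ice cover is floating and already displaces its own weight of water, so its melt adds essentially nothing to sea level.
Ardell: 0.23 × 516 Gt = 1.187×10^14 kg; dividing by ρ_w = 1025 kg m⁻³ gives 1.158×10^11 m³ of water.
Total added water ≈ 1.684×10^11 m³ over 3.57×10^14 m² → Δh = 4.72×10^-4 m = 0.472 mm.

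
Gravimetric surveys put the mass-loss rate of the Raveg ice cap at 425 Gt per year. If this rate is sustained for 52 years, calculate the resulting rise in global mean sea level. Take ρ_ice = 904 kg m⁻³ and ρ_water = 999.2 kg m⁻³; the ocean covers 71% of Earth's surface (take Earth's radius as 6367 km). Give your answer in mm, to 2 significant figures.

Total mass lost = 425 Gt/yr × 52 yr = 2.210×10^4 Gt = 2.210×10^16 kg.
ρ_w = 999.2 kg m⁻³, so water volume = 2.210×10^16 / 999.2 = 2.212×10^13 m³.
Δh = 2.212×10^13 / 3.62×10^14 = 0.0612 m = 61 mm.

≈ 61 mm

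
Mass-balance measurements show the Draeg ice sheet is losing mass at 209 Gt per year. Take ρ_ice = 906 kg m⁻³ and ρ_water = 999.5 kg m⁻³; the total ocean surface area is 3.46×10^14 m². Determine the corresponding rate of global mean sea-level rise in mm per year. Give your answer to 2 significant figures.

ρ_w = 999.5 kg m⁻³. Annual water volume added = 209 Gt / ρ_w = 2.090×10^14 kg / 999.5 kg m⁻³ = 2.091×10^11 m³.
Δh per year = 2.091×10^11 / 3.46×10^14 = 6.04×10^-4 m = 0.60 mm.

≈ 0.60 mm/yr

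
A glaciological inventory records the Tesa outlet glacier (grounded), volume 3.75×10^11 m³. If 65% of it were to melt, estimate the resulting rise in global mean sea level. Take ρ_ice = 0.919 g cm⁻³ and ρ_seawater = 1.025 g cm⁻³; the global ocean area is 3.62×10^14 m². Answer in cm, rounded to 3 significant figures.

Tesa: 0.65 × 3.75×10^11 m³ × (919/1025) = 2.185×10^11 m³ of water.
Spread over 3.62×10^14 m² of ocean, Δh = 2.185×10^11 / 3.62×10^14 = 6.04×10^-4 m = 0.0604 cm.

≈ 0.0604 cm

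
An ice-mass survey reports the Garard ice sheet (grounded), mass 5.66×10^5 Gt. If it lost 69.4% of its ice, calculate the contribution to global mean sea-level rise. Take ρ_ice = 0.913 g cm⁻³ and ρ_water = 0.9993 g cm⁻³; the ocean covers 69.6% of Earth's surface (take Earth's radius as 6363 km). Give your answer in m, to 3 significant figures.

Garard: 0.694 × 5.66×10^5 Gt = 3.928×10^17 kg; dividing by ρ_w = 0.9993 g cm⁻³ = 999.3 kg m⁻³ gives 3.931×10^14 m³ of water.
Spread over 3.54×10^14 m² of ocean, Δh = 3.931×10^14 / 3.54×10^14 = 1.11 m.

≈ 1.11 m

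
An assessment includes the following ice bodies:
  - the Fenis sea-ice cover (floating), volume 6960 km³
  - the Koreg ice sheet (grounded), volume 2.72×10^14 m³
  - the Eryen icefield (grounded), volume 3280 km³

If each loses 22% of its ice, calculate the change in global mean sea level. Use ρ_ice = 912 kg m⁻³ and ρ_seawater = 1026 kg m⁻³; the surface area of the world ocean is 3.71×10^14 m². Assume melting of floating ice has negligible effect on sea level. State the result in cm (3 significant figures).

The Fenis sea-ice cover is floating and already displaces its own weight of water, so its melt adds essentially nothing to sea level.
Koreg: 0.22 × 2.72×10^14 m³ × (912/1026) = 5.319×10^13 m³ of water.
Eryen: 0.22 × 3280 km³ × (912/1026) = 641.4 km³ of water.
Total added water ≈ 5.383×10^13 m³ over 3.71×10^14 m² → Δh = 0.145 m = 14.5 cm.

≈ 14.5 cm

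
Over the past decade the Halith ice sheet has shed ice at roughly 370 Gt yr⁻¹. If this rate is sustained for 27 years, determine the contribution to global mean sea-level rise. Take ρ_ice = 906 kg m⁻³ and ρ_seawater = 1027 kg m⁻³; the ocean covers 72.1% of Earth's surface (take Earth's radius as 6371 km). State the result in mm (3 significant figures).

Total mass lost = 370 Gt/yr × 27 yr = 9990 Gt = 9.990×10^15 kg.
ρ_w = 1027 kg m⁻³, so water volume = 9.990×10^15 / 1027 = 9.727×10^12 m³.
Δh = 9.727×10^12 / 3.68×10^14 = 0.0265 m = 26.5 mm.

≈ 26.5 mm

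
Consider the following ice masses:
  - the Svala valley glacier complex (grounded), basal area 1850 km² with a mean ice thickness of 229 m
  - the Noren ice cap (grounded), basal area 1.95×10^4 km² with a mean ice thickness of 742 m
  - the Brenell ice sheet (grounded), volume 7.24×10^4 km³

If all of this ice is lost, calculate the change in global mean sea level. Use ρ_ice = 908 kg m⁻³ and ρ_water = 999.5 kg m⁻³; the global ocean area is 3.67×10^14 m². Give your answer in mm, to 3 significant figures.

≈ 216 mm

Svala: ice volume = 1850 km² × 229 m = 423.6 km³; 423.6 × (908/999.5) = 384.9 km³ of water.
Noren: ice volume = 1.95×10^4 km² × 742 m = 1.447×10^4 km³; 1.447×10^4 × (908/999.5) = 1.314×10^4 km³ of water.
Brenell: 7.24×10^4 km³ × (908/999.5) = 6.577×10^4 km³ of water.
Total added water ≈ 7.930×10^13 m³ over 3.67×10^14 m² → Δh = 0.216 m = 216 mm.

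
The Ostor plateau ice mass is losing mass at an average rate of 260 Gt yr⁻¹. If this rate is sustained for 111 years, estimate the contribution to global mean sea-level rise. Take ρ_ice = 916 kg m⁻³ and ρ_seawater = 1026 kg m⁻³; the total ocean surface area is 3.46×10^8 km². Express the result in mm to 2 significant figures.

Total mass lost = 260 Gt/yr × 111 yr = 2.886×10^4 Gt = 2.886×10^16 kg.
ρ_w = 1026 kg m⁻³, so water volume = 2.886×10^16 / 1026 = 2.813×10^13 m³.
Δh = 2.813×10^13 / 3.46×10^14 = 0.0813 m = 81 mm.

≈ 81 mm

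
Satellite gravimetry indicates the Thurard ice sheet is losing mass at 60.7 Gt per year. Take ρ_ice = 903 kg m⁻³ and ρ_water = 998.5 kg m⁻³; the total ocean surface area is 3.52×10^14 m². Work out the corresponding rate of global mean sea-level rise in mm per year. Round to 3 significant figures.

≈ 0.173 mm/yr

ρ_w = 998.5 kg m⁻³. Annual water volume added = 60.7 Gt / ρ_w = 6.070×10^13 kg / 998.5 kg m⁻³ = 6.079×10^10 m³.
Δh per year = 6.079×10^10 / 3.52×10^14 = 1.73×10^-4 m = 0.173 mm.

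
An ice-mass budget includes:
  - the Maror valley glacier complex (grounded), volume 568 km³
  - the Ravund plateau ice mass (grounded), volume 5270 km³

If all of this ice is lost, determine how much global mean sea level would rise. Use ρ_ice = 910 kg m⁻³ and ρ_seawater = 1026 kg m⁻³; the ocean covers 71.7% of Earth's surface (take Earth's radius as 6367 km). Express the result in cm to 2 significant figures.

≈ 1.4 cm

Maror: 568 km³ × (910/1026) = 503.8 km³ of water.
Ravund: 5270 km³ × (910/1026) = 4674 km³ of water.
Total added water ≈ 5.178×10^12 m³ over 3.65×10^14 m² → Δh = 0.0142 m = 1.4 cm.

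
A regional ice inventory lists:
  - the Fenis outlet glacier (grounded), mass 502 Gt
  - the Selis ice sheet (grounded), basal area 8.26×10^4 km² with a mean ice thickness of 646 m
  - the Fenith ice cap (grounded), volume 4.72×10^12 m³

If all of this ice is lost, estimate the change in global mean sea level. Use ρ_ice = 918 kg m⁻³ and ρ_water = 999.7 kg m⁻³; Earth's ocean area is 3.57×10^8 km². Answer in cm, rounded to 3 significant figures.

Fenis: 502 Gt = 5.020×10^14 kg; dividing by ρ_w = 999.7 kg m⁻³ gives 5.022×10^11 m³ of water.
Selis: ice volume = 8.26×10^4 km² × 646 m = 5.336×10^4 km³; 5.336×10^4 × (918/999.7) = 4.900×10^4 km³ of water.
Fenith: 4.72×10^12 m³ × (918/999.7) = 4.334×10^12 m³ of water.
Total added water ≈ 5.384×10^13 m³ over 3.57×10^14 m² → Δh = 0.151 m = 15.1 cm.

≈ 15.1 cm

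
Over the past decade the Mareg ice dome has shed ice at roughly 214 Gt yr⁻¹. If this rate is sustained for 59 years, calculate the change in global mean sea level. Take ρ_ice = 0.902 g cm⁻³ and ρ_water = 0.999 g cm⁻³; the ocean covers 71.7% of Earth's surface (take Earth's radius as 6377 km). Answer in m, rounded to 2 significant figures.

Total mass lost = 214 Gt/yr × 59 yr = 1.263×10^4 Gt = 1.263×10^16 kg.
ρ_w = 0.999 g cm⁻³ = 999 kg m⁻³, so water volume = 1.263×10^16 / 999 = 1.264×10^13 m³.
Δh = 1.264×10^13 / 3.66×10^14 = 0.0345 m.

≈ 0.034 m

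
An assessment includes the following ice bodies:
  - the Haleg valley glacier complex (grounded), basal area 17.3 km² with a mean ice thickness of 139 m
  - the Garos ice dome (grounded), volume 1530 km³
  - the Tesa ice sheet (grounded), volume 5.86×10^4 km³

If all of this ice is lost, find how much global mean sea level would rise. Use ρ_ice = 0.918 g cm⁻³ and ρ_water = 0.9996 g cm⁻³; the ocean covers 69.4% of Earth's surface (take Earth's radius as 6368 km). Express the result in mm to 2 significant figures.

≈ 160 mm

Haleg: ice volume = 17.3 km² × 139 m = 2.405 km³; 2.405 × (918/999.6) = 2.208 km³ of water.
Garos: 1530 km³ × (918/999.6) = 1405 km³ of water.
Tesa: 5.86×10^4 km³ × (918/999.6) = 5.382×10^4 km³ of water.
Total added water ≈ 5.522×10^13 m³ over 3.54×10^14 m² → Δh = 0.156 m = 160 mm.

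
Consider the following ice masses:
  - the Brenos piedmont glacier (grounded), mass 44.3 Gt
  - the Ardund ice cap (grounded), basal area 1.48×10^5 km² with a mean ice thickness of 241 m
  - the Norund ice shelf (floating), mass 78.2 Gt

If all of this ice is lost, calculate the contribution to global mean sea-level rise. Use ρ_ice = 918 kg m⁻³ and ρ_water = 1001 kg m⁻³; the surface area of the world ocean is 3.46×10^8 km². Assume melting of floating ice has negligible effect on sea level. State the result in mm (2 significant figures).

≈ 95 mm

Brenos: 44.3 Gt = 4.430×10^13 kg; dividing by ρ_w = 1001 kg m⁻³ gives 4.426×10^10 m³ of water.
Ardund: ice volume = 1.48×10^5 km² × 241 m = 3.567×10^4 km³; 3.567×10^4 × (918/1001) = 3.271×10^4 km³ of water.
The Norund ice shelf is floating and already displaces its own weight of water, so its melt adds essentially nothing to sea level.
Total added water ≈ 3.275×10^13 m³ over 3.46×10^14 m² → Δh = 0.0947 m = 95 mm.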